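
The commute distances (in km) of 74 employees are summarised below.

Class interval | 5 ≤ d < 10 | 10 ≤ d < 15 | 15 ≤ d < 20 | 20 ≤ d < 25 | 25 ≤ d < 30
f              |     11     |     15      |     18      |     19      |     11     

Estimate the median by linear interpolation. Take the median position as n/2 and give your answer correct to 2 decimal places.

Cumulative frequencies: 11, 26, 44, 63, 74
n = 74; position = n/2 = 37.
This falls in the class 15 ≤ d < 20: L = 15, F = 26, f = 18, h = 5.
Median ≈ 15 + ((37 − 26) / 18) × 5 = 18.0556

18.06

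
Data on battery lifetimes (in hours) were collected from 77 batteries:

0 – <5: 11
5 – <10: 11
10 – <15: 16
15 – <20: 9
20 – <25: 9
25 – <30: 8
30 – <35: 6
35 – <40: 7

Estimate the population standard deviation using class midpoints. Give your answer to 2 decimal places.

Midpoints: 2.5, 7.5, 12.5, 17.5, 22.5, 27.5, 32.5, 37.5
n = 77, Σfm = 1347.5, mean = 17.5000
Σfm² = 32731.25
Σf(m − x̄)² = Σfm² − (Σfm)²/n = 32731.25 − 1347.5²/77 = 9150.0000
Population variance = 9150.0000 / 77 = 118.8312
Standard deviation = √118.8312 = 10.9010

10.90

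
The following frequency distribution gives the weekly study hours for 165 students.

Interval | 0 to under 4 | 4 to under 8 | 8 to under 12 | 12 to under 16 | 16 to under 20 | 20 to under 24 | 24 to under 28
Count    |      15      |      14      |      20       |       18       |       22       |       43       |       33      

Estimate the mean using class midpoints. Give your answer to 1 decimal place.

Midpoints: 2, 6, 10, 14, 18, 22, 26
Σfm = 15×2 + 14×6 + 20×10 + 18×14 + 22×18 + 43×22 + 33×26 = 2766
n = Σf = 165
Mean = 2766 / 165 = 16.7636

16.8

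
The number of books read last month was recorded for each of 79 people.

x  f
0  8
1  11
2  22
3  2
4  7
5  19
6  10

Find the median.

Cumulative frequencies: 8, 19, 41, 43, 50, 69, 79
n = 79, so the median is the value in position (n+1)/2 = 40.
Position 40 falls at value 2.

2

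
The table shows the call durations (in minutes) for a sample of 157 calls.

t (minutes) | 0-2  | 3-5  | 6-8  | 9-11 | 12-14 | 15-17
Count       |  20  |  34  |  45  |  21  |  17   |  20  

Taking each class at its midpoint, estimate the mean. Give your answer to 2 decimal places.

Midpoints: 1, 4, 7, 10, 13, 16
Σfm = 20×1 + 34×4 + 45×7 + 21×10 + 17×13 + 20×16 = 1222
n = Σf = 157
Mean = 1222 / 157 = 7.7834

7.78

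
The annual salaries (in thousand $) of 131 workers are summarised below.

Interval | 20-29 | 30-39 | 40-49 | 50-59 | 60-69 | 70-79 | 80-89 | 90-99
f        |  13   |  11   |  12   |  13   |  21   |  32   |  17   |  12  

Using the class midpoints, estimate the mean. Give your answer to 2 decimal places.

62.97

Midpoints: 24.5, 34.5, 44.5, 54.5, 64.5, 74.5, 84.5, 94.5
Σfm = 13×24.5 + 11×34.5 + 12×44.5 + 13×54.5 + 21×64.5 + 32×74.5 + 17×84.5 + 12×94.5 = 8249.5
n = Σf = 131
Mean = 8249.5 / 131 = 62.9733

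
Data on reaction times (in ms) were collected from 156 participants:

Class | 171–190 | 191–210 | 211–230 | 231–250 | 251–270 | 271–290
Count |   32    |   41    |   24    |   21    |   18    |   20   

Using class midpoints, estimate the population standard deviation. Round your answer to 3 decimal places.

33.630

Midpoints: 180.5, 200.5, 220.5, 240.5, 260.5, 280.5
n = 156, Σfm = 34638, mean = 222.0385
Σfm² = 7867399
Σf(m − x̄)² = Σfm² − (Σfm)²/n = 7867399 − 34638²/156 = 176430.7692
Population variance = 176430.7692 / 156 = 1130.9665
Standard deviation = √1130.9665 = 33.6298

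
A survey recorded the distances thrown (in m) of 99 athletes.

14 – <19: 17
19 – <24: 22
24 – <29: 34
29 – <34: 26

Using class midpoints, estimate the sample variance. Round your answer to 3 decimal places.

Midpoints: 16.5, 21.5, 26.5, 31.5
n = 99, Σfm = 2473.5, mean = 24.9848
Σfm² = 64472.75
Σf(m − x̄)² = Σfm² − (Σfm)²/n = 64472.75 − 2473.5²/99 = 2672.7273
Sample variance = 2672.7273 / 98 = 27.2727

27.273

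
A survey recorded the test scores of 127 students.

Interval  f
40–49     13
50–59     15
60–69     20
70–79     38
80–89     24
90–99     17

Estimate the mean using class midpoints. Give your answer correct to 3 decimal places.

72.059

Midpoints: 44.5, 54.5, 64.5, 74.5, 84.5, 94.5
Σfm = 13×44.5 + 15×54.5 + 20×64.5 + 38×74.5 + 24×84.5 + 17×94.5 = 9151.5
n = Σf = 127
Mean = 9151.5 / 127 = 72.0591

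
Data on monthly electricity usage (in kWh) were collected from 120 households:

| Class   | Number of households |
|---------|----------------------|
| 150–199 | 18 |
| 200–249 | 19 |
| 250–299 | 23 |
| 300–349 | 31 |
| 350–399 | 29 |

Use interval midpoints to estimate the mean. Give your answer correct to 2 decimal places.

288.67

Midpoints: 174.5, 224.5, 274.5, 324.5, 374.5
Σfm = 18×174.5 + 19×224.5 + 23×274.5 + 31×324.5 + 29×374.5 = 34640
n = Σf = 120
Mean = 34640 / 120 = 288.6667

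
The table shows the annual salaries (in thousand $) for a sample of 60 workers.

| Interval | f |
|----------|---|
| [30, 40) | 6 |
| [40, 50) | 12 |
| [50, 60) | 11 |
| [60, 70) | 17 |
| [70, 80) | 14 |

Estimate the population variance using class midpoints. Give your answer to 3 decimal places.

Midpoints: 35, 45, 55, 65, 75
n = 60, Σfm = 3510, mean = 58.5000
Σfm² = 215500
Σf(m − x̄)² = Σfm² − (Σfm)²/n = 215500 − 3510²/60 = 10165.0000
Population variance = 10165.0000 / 60 = 169.4167

169.417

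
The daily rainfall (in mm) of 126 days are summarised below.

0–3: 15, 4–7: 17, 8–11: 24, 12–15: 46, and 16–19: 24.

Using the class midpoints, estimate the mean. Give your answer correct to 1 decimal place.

11.0

Midpoints: 1.5, 5.5, 9.5, 13.5, 17.5
Σfm = 15×1.5 + 17×5.5 + 24×9.5 + 46×13.5 + 24×17.5 = 1385
n = Σf = 126
Mean = 1385 / 126 = 10.9921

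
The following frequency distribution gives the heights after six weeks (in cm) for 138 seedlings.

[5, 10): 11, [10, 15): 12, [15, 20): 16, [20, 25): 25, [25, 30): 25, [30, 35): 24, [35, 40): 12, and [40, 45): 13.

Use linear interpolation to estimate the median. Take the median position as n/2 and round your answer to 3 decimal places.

Cumulative frequencies: 11, 23, 39, 64, 89, 113, 125, 138
n = 138; position = n/2 = 69.
This falls in the class [25, 30): L = 25, F = 64, f = 25, h = 5.
Median ≈ 25 + ((69 − 64) / 25) × 5 = 26.0000

26.000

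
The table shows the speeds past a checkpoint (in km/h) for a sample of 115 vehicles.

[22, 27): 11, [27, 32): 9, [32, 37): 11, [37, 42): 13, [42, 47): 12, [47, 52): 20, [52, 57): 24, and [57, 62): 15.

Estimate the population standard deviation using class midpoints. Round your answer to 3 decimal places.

11.079

Midpoints: 24.5, 29.5, 34.5, 39.5, 44.5, 49.5, 54.5, 59.5
n = 115, Σfm = 5152.5, mean = 44.8043
Σfm² = 244968.75
Σf(m − x̄)² = Σfm² − (Σfm)²/n = 244968.75 − 5152.5²/115 = 14114.3478
Population variance = 14114.3478 / 115 = 122.7335
Standard deviation = √122.7335 = 11.0785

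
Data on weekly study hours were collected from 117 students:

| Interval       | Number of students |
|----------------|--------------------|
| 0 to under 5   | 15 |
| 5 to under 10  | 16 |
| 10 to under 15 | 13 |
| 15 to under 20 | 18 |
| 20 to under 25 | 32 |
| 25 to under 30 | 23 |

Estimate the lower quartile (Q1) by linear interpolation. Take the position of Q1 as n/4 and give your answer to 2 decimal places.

9.45

Cumulative frequencies: 15, 31, 44, 62, 94, 117
n = 117; position = n/4 = 29.25.
This falls in the class 5 to under 10: L = 5, F = 15, f = 16, h = 5.
Lower quartile ≈ 5 + ((29.25 − 15) / 16) × 5 = 9.4531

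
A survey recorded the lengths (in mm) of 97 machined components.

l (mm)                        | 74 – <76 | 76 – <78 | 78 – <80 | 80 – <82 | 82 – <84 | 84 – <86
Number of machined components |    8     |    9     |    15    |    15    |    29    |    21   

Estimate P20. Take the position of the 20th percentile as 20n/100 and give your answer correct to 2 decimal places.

Cumulative frequencies: 8, 17, 32, 47, 76, 97
n = 97; position = 20n/100 = 19.4.
This falls in the class 78 – <80: L = 78, F = 17, f = 15, h = 2.
20th percentile ≈ 78 + ((19.4 − 17) / 15) × 2 = 78.3200

78.32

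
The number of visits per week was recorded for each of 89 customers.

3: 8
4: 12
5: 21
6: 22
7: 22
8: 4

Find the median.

6

Cumulative frequencies: 8, 20, 41, 63, 85, 89
n = 89, so the median is the value in position (n+1)/2 = 45.
Position 45 falls at value 6.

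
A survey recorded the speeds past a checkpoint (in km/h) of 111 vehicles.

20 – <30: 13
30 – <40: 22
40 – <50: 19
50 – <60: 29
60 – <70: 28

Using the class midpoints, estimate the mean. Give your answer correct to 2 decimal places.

48.33

Midpoints: 25, 35, 45, 55, 65
Σfm = 13×25 + 22×35 + 19×45 + 29×55 + 28×65 = 5365
n = Σf = 111
Mean = 5365 / 111 = 48.3333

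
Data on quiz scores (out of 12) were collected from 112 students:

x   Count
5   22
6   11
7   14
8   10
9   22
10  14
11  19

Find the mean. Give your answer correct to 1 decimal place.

Values: 5, 6, 7, 8, 9, 10, 11
Σfx = 22×5 + 11×6 + 14×7 + 10×8 + 22×9 + 14×10 + 19×11 = 901
n = Σf = 112
Mean = 901 / 112 = 8.0446

8.0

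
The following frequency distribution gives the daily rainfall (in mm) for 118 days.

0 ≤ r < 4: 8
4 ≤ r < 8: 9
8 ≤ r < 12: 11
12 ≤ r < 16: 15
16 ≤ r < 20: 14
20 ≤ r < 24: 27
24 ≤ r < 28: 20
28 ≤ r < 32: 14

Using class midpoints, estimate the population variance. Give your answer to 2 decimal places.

Midpoints: 2, 6, 10, 14, 18, 22, 26, 30
n = 118, Σfm = 2176, mean = 18.4407
Σfm² = 48120
Σf(m − x̄)² = Σfm² − (Σfm)²/n = 48120 − 2176²/118 = 7993.0847
Population variance = 7993.0847 / 118 = 67.7380

67.74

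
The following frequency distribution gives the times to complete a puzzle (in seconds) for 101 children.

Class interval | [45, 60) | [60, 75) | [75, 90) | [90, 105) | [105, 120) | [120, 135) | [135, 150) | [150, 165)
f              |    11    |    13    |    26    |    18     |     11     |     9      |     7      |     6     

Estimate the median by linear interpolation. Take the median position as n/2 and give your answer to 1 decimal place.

90.4

Cumulative frequencies: 11, 24, 50, 68, 79, 88, 95, 101
n = 101; position = n/2 = 50.5.
This falls in the class [90, 105): L = 90, F = 50, f = 18, h = 15.
Median ≈ 90 + ((50.5 − 50) / 18) × 15 = 90.4167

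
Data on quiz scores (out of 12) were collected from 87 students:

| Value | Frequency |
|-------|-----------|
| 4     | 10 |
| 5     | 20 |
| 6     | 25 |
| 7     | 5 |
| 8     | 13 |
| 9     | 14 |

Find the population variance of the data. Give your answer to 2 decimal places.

2.65

Values: 4, 5, 6, 7, 8, 9
n = 87, Σfx = 555, mean = 6.3793
Σfx² = 3771
Σf(x − x̄)² = Σfx² − (Σfx)²/n = 3771 − 555²/87 = 230.4828
Population variance = 230.4828 / 87 = 2.6492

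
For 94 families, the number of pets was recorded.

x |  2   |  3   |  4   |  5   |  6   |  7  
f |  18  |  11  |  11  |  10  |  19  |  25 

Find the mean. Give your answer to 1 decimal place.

Values: 2, 3, 4, 5, 6, 7
Σfx = 18×2 + 11×3 + 11×4 + 10×5 + 19×6 + 25×7 = 452
n = Σf = 94
Mean = 452 / 94 = 4.8085

4.8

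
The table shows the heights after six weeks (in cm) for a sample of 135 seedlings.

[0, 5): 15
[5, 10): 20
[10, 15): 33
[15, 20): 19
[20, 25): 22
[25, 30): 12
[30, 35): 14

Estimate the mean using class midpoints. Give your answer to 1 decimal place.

Midpoints: 2.5, 7.5, 12.5, 17.5, 22.5, 27.5, 32.5
Σfm = 15×2.5 + 20×7.5 + 33×12.5 + 19×17.5 + 22×22.5 + 12×27.5 + 14×32.5 = 2212.5
n = Σf = 135
Mean = 2212.5 / 135 = 16.3889

16.4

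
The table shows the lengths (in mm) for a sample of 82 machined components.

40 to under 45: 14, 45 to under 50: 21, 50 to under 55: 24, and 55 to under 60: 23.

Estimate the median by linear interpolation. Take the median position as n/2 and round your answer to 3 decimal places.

Cumulative frequencies: 14, 35, 59, 82
n = 82; position = n/2 = 41.
This falls in the class 50 to under 55: L = 50, F = 35, f = 24, h = 5.
Median ≈ 50 + ((41 − 35) / 24) × 5 = 51.2500

51.250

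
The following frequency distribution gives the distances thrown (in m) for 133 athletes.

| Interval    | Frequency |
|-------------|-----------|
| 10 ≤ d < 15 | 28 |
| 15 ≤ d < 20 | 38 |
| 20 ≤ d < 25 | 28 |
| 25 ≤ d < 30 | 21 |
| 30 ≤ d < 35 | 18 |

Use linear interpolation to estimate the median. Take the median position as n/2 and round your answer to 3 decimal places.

20.089

Cumulative frequencies: 28, 66, 94, 115, 133
n = 133; position = n/2 = 66.5.
This falls in the class 20 ≤ d < 25: L = 20, F = 66, f = 28, h = 5.
Median ≈ 20 + ((66.5 − 66) / 28) × 5 = 20.0893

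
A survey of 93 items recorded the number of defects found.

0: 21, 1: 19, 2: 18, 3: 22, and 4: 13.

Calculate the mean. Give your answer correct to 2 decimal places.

1.86

Values: 0, 1, 2, 3, 4
Σfx = 21×0 + 19×1 + 18×2 + 22×3 + 13×4 = 173
n = Σf = 93
Mean = 173 / 93 = 1.8602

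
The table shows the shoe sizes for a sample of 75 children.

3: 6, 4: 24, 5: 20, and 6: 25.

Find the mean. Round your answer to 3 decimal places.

Values: 3, 4, 5, 6
Σfx = 6×3 + 24×4 + 20×5 + 25×6 = 364
n = Σf = 75
Mean = 364 / 75 = 4.8533

4.853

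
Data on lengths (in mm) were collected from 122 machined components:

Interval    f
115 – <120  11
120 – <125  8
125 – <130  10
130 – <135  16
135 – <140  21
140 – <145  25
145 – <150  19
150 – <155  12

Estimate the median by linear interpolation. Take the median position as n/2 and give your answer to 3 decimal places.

Cumulative frequencies: 11, 19, 29, 45, 66, 91, 110, 122
n = 122; position = n/2 = 61.
This falls in the class 135 – <140: L = 135, F = 45, f = 21, h = 5.
Median ≈ 135 + ((61 − 45) / 21) × 5 = 138.8095

138.810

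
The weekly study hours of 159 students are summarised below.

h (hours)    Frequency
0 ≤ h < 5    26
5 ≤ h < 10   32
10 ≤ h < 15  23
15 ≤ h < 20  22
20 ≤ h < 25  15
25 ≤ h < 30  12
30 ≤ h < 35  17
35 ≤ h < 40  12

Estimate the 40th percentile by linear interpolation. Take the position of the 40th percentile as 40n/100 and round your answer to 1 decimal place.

11.2

Cumulative frequencies: 26, 58, 81, 103, 118, 130, 147, 159
n = 159; position = 40n/100 = 63.6.
This falls in the class 10 ≤ h < 15: L = 10, F = 58, f = 23, h = 5.
40th percentile ≈ 10 + ((63.6 − 58) / 23) × 5 = 11.2174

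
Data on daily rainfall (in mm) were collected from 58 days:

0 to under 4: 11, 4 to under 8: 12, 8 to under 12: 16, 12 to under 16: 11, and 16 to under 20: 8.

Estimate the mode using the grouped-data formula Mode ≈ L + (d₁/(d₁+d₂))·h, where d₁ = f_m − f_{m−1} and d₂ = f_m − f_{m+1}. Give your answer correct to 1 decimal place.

9.8

Modal class: 8 to under 12 (highest frequency 16).
d₁ = 16 − 12 = 4, d₂ = 16 − 11 = 5
Mode ≈ 8 + (4/(4+5)) × 4 = 8 + 1.7778 = 9.7778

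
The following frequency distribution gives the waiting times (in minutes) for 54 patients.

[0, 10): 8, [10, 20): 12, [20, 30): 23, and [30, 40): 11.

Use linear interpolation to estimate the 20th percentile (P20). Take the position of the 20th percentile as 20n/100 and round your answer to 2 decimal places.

Cumulative frequencies: 8, 20, 43, 54
n = 54; position = 20n/100 = 10.8.
This falls in the class [10, 20): L = 10, F = 8, f = 12, h = 10.
20th percentile ≈ 10 + ((10.8 − 8) / 12) × 10 = 12.3333

12.33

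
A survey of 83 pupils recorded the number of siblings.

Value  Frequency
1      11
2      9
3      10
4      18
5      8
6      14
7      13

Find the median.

4

Cumulative frequencies: 11, 20, 30, 48, 56, 70, 83
n = 83, so the median is the value in position (n+1)/2 = 42.
Position 42 falls at value 4.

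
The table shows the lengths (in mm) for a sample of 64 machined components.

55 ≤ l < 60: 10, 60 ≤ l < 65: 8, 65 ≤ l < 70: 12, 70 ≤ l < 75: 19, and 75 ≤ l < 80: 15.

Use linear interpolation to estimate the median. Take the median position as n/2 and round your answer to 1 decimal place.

Cumulative frequencies: 10, 18, 30, 49, 64
n = 64; position = n/2 = 32.
This falls in the class 70 ≤ l < 75: L = 70, F = 30, f = 19, h = 5.
Median ≈ 70 + ((32 − 30) / 19) × 5 = 70.5263

70.5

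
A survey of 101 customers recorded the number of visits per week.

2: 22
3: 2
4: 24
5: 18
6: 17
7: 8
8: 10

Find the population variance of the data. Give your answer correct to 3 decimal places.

3.559

Values: 2, 3, 4, 5, 6, 7, 8
n = 101, Σfx = 474, mean = 4.6931
Σfx² = 2584
Σf(x − x̄)² = Σfx² − (Σfx)²/n = 2584 − 474²/101 = 359.4851
Population variance = 359.4851 / 101 = 3.5593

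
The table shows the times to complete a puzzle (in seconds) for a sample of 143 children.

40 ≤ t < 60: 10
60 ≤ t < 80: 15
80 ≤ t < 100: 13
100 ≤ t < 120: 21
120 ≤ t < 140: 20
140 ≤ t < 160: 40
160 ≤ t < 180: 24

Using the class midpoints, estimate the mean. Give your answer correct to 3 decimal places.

Midpoints: 50, 70, 90, 110, 130, 150, 170
Σfm = 10×50 + 15×70 + 13×90 + 21×110 + 20×130 + 40×150 + 24×170 = 17710
n = Σf = 143
Mean = 17710 / 143 = 123.8462

123.846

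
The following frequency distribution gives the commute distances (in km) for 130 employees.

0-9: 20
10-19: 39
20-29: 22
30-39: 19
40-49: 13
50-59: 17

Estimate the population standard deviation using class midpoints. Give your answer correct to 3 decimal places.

Midpoints: 4.5, 14.5, 24.5, 34.5, 44.5, 54.5
n = 130, Σfm = 3355, mean = 25.8077
Σfm² = 120662.5
Σf(m − x̄)² = Σfm² − (Σfm)²/n = 120662.5 − 3355²/130 = 34077.6923
Population variance = 34077.6923 / 130 = 262.1361
Standard deviation = √262.1361 = 16.1906

16.191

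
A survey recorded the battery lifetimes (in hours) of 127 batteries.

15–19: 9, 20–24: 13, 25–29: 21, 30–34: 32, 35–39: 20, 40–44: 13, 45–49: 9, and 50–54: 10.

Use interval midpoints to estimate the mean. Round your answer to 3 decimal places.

33.535

Midpoints: 17, 22, 27, 32, 37, 42, 47, 52
Σfm = 9×17 + 13×22 + 21×27 + 32×32 + 20×37 + 13×42 + 9×47 + 10×52 = 4259
n = Σf = 127
Mean = 4259 / 127 = 33.5354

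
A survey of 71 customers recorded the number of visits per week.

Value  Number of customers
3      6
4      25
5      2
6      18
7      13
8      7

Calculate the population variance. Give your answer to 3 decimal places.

Values: 3, 4, 5, 6, 7, 8
n = 71, Σfx = 383, mean = 5.3944
Σfx² = 2237
Σf(x − x̄)² = Σfx² − (Σfx)²/n = 2237 − 383²/71 = 170.9577
Population variance = 170.9577 / 71 = 2.4079

2.408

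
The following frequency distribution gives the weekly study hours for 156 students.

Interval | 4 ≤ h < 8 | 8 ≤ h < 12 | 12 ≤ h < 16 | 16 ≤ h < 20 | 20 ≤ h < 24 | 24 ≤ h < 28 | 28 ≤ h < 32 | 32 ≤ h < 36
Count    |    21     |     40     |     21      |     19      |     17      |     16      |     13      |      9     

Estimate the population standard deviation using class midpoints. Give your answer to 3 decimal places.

8.484

Midpoints: 6, 10, 14, 18, 22, 26, 30, 34
n = 156, Σfm = 2648, mean = 16.9744
Σfm² = 56176
Σf(m − x̄)² = Σfm² − (Σfm)²/n = 56176 − 2648²/156 = 11227.8974
Population variance = 11227.8974 / 156 = 71.9737
Standard deviation = √71.9737 = 8.4837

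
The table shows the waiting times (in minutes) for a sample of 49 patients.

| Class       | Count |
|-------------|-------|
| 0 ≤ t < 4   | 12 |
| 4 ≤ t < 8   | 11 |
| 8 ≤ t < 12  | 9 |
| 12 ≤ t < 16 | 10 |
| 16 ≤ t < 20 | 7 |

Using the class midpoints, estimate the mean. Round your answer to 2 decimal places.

Midpoints: 2, 6, 10, 14, 18
Σfm = 12×2 + 11×6 + 9×10 + 10×14 + 7×18 = 446
n = Σf = 49
Mean = 446 / 49 = 9.1020

9.10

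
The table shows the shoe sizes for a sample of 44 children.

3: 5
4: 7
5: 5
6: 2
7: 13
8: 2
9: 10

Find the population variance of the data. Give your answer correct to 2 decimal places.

4.21

Values: 3, 4, 5, 6, 7, 8, 9
n = 44, Σfx = 277, mean = 6.2955
Σfx² = 1929
Σf(x − x̄)² = Σfx² − (Σfx)²/n = 1929 − 277²/44 = 185.1591
Population variance = 185.1591 / 44 = 4.2082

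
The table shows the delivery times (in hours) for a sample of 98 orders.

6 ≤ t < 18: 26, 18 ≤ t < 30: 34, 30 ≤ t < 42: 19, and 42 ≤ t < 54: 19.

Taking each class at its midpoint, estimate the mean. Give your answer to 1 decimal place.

Midpoints: 12, 24, 36, 48
Σfm = 26×12 + 34×24 + 19×36 + 19×48 = 2724
n = Σf = 98
Mean = 2724 / 98 = 27.7959

27.8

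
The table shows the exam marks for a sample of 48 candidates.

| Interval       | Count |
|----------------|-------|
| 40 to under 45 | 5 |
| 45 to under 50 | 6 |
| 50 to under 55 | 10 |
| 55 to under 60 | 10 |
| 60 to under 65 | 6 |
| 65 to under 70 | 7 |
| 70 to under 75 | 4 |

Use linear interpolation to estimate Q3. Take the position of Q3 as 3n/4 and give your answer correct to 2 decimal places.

64.17

Cumulative frequencies: 5, 11, 21, 31, 37, 44, 48
n = 48; position = 3n/4 = 36.
This falls in the class 60 to under 65: L = 60, F = 31, f = 6, h = 5.
Upper quartile ≈ 60 + ((36 − 31) / 6) × 5 = 64.1667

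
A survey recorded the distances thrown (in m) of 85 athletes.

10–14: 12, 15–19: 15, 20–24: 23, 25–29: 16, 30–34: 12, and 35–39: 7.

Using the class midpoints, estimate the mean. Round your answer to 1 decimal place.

Midpoints: 12, 17, 22, 27, 32, 37
Σfm = 12×12 + 15×17 + 23×22 + 16×27 + 12×32 + 7×37 = 1980
n = Σf = 85
Mean = 1980 / 85 = 23.2941

23.3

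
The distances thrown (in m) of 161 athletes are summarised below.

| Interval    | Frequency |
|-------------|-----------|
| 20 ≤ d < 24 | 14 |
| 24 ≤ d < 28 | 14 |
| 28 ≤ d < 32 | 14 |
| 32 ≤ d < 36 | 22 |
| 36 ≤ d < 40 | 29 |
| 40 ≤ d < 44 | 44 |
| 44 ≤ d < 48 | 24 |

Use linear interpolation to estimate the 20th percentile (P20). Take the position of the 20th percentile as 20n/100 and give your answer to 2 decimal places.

29.20

Cumulative frequencies: 14, 28, 42, 64, 93, 137, 161
n = 161; position = 20n/100 = 32.2.
This falls in the class 28 ≤ d < 32: L = 28, F = 28, f = 14, h = 4.
20th percentile ≈ 28 + ((32.2 − 28) / 14) × 4 = 29.2000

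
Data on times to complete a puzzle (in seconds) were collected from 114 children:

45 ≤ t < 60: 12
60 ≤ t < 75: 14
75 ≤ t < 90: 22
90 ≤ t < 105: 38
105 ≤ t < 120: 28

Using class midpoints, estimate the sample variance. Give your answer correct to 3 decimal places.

367.350

Midpoints: 52.5, 67.5, 82.5, 97.5, 112.5
n = 114, Σfm = 10245, mean = 89.8684
Σfm² = 962212.5
Σf(m − x̄)² = Σfm² − (Σfm)²/n = 962212.5 − 10245²/114 = 41510.5263
Sample variance = 41510.5263 / 113 = 367.3498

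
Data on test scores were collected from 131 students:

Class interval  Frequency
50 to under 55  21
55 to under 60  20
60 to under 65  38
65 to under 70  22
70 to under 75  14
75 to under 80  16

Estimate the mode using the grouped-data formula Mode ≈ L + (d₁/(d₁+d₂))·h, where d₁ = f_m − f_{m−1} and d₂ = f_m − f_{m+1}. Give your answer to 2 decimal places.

62.65

Modal class: 60 to under 65 (highest frequency 38).
d₁ = 38 − 20 = 18, d₂ = 38 − 22 = 16
Mode ≈ 60 + (18/(18+16)) × 5 = 60 + 2.6471 = 62.6471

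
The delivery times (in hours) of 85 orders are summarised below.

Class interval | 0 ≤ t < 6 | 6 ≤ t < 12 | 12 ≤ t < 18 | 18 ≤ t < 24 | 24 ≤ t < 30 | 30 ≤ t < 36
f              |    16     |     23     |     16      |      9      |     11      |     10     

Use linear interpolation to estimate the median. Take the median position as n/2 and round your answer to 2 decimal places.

Cumulative frequencies: 16, 39, 55, 64, 75, 85
n = 85; position = n/2 = 42.5.
This falls in the class 12 ≤ t < 18: L = 12, F = 39, f = 16, h = 6.
Median ≈ 12 + ((42.5 − 39) / 16) × 6 = 13.3125

13.31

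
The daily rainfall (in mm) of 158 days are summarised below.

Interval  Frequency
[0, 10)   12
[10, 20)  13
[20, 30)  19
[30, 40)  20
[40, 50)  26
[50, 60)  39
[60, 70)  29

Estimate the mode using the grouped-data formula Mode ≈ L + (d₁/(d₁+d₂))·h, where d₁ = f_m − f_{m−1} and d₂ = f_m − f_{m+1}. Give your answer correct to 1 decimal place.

55.7

Modal class: [50, 60) (highest frequency 39).
d₁ = 39 − 26 = 13, d₂ = 39 − 29 = 10
Mode ≈ 50 + (13/(13+10)) × 10 = 50 + 5.6522 = 55.6522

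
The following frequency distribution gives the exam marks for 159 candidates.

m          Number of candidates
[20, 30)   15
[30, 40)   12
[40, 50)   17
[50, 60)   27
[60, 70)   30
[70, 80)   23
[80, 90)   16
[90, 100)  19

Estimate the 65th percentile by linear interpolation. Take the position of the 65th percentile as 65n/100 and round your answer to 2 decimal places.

Cumulative frequencies: 15, 27, 44, 71, 101, 124, 140, 159
n = 159; position = 65n/100 = 103.35.
This falls in the class [70, 80): L = 70, F = 101, f = 23, h = 10.
65th percentile ≈ 70 + ((103.35 − 101) / 23) × 10 = 71.0217

71.02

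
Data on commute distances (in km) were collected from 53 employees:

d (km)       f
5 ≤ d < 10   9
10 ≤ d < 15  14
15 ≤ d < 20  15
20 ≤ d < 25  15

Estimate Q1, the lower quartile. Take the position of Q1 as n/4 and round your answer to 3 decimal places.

11.518

Cumulative frequencies: 9, 23, 38, 53
n = 53; position = n/4 = 13.25.
This falls in the class 10 ≤ d < 15: L = 10, F = 9, f = 14, h = 5.
Lower quartile ≈ 10 + ((13.25 − 9) / 14) × 5 = 11.5179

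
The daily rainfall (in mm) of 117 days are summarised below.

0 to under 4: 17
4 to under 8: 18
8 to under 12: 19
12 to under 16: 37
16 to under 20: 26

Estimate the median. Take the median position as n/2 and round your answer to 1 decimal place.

Cumulative frequencies: 17, 35, 54, 91, 117
n = 117; position = n/2 = 58.5.
This falls in the class 12 to under 16: L = 12, F = 54, f = 37, h = 4.
Median ≈ 12 + ((58.5 − 54) / 37) × 4 = 12.4865

12.5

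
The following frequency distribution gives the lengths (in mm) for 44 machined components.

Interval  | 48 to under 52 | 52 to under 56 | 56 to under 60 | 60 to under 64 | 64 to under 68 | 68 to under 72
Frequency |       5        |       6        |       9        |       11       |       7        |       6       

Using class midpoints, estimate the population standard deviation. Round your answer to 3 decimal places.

6.103

Midpoints: 50, 54, 58, 62, 66, 70
n = 44, Σfm = 2660, mean = 60.4545
Σfm² = 162448
Σf(m − x̄)² = Σfm² − (Σfm)²/n = 162448 − 2660²/44 = 1638.9091
Population variance = 1638.9091 / 44 = 37.2479
Standard deviation = √37.2479 = 6.1031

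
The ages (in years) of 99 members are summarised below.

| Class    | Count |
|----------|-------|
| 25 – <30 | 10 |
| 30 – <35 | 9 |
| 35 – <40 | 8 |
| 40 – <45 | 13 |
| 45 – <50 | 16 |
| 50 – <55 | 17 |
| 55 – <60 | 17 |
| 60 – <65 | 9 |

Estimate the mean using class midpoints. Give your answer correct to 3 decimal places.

Midpoints: 27.5, 32.5, 37.5, 42.5, 47.5, 52.5, 57.5, 62.5
Σfm = 10×27.5 + 9×32.5 + 8×37.5 + 13×42.5 + 16×47.5 + 17×52.5 + 17×57.5 + 9×62.5 = 4612.5
n = Σf = 99
Mean = 4612.5 / 99 = 46.5909

46.591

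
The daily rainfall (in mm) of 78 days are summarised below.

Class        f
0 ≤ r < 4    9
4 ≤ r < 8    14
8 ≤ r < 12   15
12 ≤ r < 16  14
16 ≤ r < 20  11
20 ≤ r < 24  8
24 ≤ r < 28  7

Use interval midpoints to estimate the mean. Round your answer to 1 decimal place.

12.9

Midpoints: 2, 6, 10, 14, 18, 22, 26
Σfm = 9×2 + 14×6 + 15×10 + 14×14 + 11×18 + 8×22 + 7×26 = 1004
n = Σf = 78
Mean = 1004 / 78 = 12.8718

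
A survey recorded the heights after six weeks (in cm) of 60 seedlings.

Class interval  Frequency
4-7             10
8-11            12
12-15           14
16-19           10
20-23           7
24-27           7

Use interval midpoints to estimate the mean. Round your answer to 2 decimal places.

Midpoints: 5.5, 9.5, 13.5, 17.5, 21.5, 25.5
Σfm = 10×5.5 + 12×9.5 + 14×13.5 + 10×17.5 + 7×21.5 + 7×25.5 = 862
n = Σf = 60
Mean = 862 / 60 = 14.3667

14.37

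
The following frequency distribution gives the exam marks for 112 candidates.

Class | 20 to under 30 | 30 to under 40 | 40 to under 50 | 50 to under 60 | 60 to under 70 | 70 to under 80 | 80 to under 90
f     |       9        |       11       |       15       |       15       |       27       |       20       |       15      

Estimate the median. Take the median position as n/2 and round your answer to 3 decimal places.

62.222

Cumulative frequencies: 9, 20, 35, 50, 77, 97, 112
n = 112; position = n/2 = 56.
This falls in the class 60 to under 70: L = 60, F = 50, f = 27, h = 10.
Median ≈ 60 + ((56 − 50) / 27) × 10 = 62.2222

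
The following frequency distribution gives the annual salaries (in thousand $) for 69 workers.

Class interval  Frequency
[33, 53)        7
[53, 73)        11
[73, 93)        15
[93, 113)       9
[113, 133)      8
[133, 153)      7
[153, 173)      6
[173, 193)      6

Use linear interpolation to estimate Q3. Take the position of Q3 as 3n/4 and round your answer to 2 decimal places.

Cumulative frequencies: 7, 18, 33, 42, 50, 57, 63, 69
n = 69; position = 3n/4 = 51.75.
This falls in the class [133, 153): L = 133, F = 50, f = 7, h = 20.
Upper quartile ≈ 133 + ((51.75 − 50) / 7) × 20 = 138.0000

138.00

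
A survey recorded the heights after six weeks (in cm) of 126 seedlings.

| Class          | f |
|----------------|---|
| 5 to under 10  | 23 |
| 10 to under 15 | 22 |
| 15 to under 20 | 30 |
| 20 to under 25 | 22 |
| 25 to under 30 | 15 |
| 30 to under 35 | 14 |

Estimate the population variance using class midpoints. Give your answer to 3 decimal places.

Midpoints: 7.5, 12.5, 17.5, 22.5, 27.5, 32.5
n = 126, Σfm = 2335, mean = 18.5317
Σfm² = 51187.5
Σf(m − x̄)² = Σfm² − (Σfm)²/n = 51187.5 − 2335²/126 = 7915.8730
Population variance = 7915.8730 / 126 = 62.8244

62.824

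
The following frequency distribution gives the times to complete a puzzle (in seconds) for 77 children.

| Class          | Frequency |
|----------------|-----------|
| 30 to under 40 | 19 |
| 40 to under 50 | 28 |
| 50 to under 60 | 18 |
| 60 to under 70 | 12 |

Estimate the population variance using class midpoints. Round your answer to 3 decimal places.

101.467

Midpoints: 35, 45, 55, 65
n = 77, Σfm = 3695, mean = 47.9870
Σfm² = 185125
Σf(m − x̄)² = Σfm² − (Σfm)²/n = 185125 − 3695²/77 = 7812.9870
Population variance = 7812.9870 / 77 = 101.4674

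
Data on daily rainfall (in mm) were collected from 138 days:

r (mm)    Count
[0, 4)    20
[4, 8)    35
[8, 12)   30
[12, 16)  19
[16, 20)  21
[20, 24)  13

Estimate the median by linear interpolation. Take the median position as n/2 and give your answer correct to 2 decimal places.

Cumulative frequencies: 20, 55, 85, 104, 125, 138
n = 138; position = n/2 = 69.
This falls in the class [8, 12): L = 8, F = 55, f = 30, h = 4.
Median ≈ 8 + ((69 − 55) / 30) × 4 = 9.8667

9.87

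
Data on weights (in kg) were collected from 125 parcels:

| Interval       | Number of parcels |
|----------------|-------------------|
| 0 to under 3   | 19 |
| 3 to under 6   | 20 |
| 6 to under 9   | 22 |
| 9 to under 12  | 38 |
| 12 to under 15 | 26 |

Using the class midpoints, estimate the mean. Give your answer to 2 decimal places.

Midpoints: 1.5, 4.5, 7.5, 10.5, 13.5
Σfm = 19×1.5 + 20×4.5 + 22×7.5 + 38×10.5 + 26×13.5 = 1033.5
n = Σf = 125
Mean = 1033.5 / 125 = 8.2680

8.27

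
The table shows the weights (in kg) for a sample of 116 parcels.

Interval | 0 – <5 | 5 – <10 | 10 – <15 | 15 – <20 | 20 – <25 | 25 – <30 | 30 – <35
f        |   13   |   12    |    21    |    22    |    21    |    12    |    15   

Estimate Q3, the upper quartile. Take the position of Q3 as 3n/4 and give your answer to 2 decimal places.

Cumulative frequencies: 13, 25, 46, 68, 89, 101, 116
n = 116; position = 3n/4 = 87.
This falls in the class 20 – <25: L = 20, F = 68, f = 21, h = 5.
Upper quartile ≈ 20 + ((87 − 68) / 21) × 5 = 24.5238

24.52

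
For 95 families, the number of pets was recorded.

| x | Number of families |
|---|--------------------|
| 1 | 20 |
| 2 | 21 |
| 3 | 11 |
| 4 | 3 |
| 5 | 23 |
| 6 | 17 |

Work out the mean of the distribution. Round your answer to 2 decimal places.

Values: 1, 2, 3, 4, 5, 6
Σfx = 20×1 + 21×2 + 11×3 + 3×4 + 23×5 + 17×6 = 324
n = Σf = 95
Mean = 324 / 95 = 3.4105

3.41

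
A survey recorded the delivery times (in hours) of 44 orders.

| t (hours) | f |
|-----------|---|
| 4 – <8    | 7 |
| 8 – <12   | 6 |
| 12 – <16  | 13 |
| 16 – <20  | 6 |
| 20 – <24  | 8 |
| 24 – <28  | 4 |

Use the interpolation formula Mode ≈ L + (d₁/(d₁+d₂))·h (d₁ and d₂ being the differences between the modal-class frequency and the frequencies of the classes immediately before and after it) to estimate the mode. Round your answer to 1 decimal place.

Modal class: 12 – <16 (highest frequency 13).
d₁ = 13 − 6 = 7, d₂ = 13 − 6 = 7
Mode ≈ 12 + (7/(7+7)) × 4 = 12 + 2.0000 = 14.0000

14.0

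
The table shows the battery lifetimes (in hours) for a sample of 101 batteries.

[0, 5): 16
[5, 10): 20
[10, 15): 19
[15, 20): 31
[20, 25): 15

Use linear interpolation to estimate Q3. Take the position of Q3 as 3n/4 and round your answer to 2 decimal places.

18.35

Cumulative frequencies: 16, 36, 55, 86, 101
n = 101; position = 3n/4 = 75.75.
This falls in the class [15, 20): L = 15, F = 55, f = 31, h = 5.
Upper quartile ≈ 15 + ((75.75 − 55) / 31) × 5 = 18.3468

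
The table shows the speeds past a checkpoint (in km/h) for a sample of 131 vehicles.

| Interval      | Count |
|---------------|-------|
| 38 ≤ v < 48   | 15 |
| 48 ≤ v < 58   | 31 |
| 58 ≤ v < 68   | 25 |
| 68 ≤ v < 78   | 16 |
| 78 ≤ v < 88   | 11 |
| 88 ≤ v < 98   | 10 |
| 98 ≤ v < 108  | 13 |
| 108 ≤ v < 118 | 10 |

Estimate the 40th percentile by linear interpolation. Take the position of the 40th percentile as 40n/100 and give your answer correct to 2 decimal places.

60.56

Cumulative frequencies: 15, 46, 71, 87, 98, 108, 121, 131
n = 131; position = 40n/100 = 52.4.
This falls in the class 58 ≤ v < 68: L = 58, F = 46, f = 25, h = 10.
40th percentile ≈ 58 + ((52.4 − 46) / 25) × 10 = 60.5600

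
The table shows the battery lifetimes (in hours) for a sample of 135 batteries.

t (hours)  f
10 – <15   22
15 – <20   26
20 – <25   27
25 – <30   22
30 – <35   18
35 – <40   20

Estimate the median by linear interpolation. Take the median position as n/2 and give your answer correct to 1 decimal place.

23.6

Cumulative frequencies: 22, 48, 75, 97, 115, 135
n = 135; position = n/2 = 67.5.
This falls in the class 20 – <25: L = 20, F = 48, f = 27, h = 5.
Median ≈ 20 + ((67.5 − 48) / 27) × 5 = 23.6111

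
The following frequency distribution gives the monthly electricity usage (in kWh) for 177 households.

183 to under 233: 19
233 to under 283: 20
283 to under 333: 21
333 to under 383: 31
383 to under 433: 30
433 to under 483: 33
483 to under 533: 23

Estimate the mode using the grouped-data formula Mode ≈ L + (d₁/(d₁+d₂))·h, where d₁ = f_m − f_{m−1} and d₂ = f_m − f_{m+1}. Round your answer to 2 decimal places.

Modal class: 433 to under 483 (highest frequency 33).
d₁ = 33 − 30 = 3, d₂ = 33 − 23 = 10
Mode ≈ 433 + (3/(3+10)) × 50 = 433 + 11.5385 = 444.5385

444.54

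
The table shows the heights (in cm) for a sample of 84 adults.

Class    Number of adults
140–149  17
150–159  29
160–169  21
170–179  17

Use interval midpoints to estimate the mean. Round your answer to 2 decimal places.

Midpoints: 144.5, 154.5, 164.5, 174.5
Σfm = 17×144.5 + 29×154.5 + 21×164.5 + 17×174.5 = 13358
n = Σf = 84
Mean = 13358 / 84 = 159.0238

159.02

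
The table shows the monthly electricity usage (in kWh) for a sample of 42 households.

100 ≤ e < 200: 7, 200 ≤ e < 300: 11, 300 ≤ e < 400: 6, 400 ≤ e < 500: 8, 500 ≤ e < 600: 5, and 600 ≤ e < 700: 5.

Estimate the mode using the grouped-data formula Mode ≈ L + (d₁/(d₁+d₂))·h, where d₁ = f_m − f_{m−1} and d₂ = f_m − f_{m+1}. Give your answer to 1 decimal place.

Modal class: 200 ≤ e < 300 (highest frequency 11).
d₁ = 11 − 7 = 4, d₂ = 11 − 6 = 5
Mode ≈ 200 + (4/(4+5)) × 100 = 200 + 44.4444 = 244.4444

244.4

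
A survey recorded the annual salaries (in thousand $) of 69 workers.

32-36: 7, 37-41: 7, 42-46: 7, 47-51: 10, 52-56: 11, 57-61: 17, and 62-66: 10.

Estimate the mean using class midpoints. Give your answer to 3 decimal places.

Midpoints: 34, 39, 44, 49, 54, 59, 64
Σfm = 7×34 + 7×39 + 7×44 + 10×49 + 11×54 + 17×59 + 10×64 = 3546
n = Σf = 69
Mean = 3546 / 69 = 51.3913

51.391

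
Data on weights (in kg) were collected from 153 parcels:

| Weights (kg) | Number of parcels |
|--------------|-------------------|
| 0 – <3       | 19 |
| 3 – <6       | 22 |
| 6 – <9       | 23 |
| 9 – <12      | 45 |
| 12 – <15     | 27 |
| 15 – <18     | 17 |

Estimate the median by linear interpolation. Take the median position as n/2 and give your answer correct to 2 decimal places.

Cumulative frequencies: 19, 41, 64, 109, 136, 153
n = 153; position = n/2 = 76.5.
This falls in the class 9 – <12: L = 9, F = 64, f = 45, h = 3.
Median ≈ 9 + ((76.5 − 64) / 45) × 3 = 9.8333

9.83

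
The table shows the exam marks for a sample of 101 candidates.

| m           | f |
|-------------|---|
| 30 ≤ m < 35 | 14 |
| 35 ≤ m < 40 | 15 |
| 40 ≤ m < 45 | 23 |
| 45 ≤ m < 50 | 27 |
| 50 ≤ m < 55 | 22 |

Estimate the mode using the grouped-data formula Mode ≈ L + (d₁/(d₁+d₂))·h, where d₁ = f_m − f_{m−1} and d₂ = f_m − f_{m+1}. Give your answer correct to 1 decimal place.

Modal class: 45 ≤ m < 50 (highest frequency 27).
d₁ = 27 − 23 = 4, d₂ = 27 − 22 = 5
Mode ≈ 45 + (4/(4+5)) × 5 = 45 + 2.2222 = 47.2222

47.2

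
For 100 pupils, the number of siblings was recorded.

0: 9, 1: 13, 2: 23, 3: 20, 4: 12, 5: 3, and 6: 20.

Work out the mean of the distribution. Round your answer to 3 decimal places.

Values: 0, 1, 2, 3, 4, 5, 6
Σfx = 9×0 + 13×1 + 23×2 + 20×3 + 12×4 + 3×5 + 20×6 = 302
n = Σf = 100
Mean = 302 / 100 = 3.0200

3.020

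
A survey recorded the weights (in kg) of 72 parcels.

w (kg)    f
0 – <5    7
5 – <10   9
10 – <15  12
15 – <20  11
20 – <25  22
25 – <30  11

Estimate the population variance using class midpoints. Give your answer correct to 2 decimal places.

61.22

Midpoints: 2.5, 7.5, 12.5, 17.5, 22.5, 27.5
n = 72, Σfm = 1225, mean = 17.0139
Σfm² = 25250
Σf(m − x̄)² = Σfm² − (Σfm)²/n = 25250 − 1225²/72 = 4407.9861
Population variance = 4407.9861 / 72 = 61.2220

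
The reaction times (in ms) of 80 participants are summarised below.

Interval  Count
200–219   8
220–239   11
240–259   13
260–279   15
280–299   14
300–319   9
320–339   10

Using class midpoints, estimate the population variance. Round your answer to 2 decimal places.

Midpoints: 209.5, 229.5, 249.5, 269.5, 289.5, 309.5, 329.5
n = 80, Σfm = 21620, mean = 270.2500
Σfm² = 5950360
Σf(m − x̄)² = Σfm² − (Σfm)²/n = 5950360 − 21620²/80 = 107555.0000
Population variance = 107555.0000 / 80 = 1344.4375

1344.44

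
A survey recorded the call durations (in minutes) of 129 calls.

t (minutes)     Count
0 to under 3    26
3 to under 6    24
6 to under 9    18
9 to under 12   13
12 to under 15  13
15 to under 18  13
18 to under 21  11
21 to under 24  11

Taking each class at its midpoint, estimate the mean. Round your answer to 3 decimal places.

9.849

Midpoints: 1.5, 4.5, 7.5, 10.5, 13.5, 16.5, 19.5, 22.5
Σfm = 26×1.5 + 24×4.5 + 18×7.5 + 13×10.5 + 13×13.5 + 13×16.5 + 11×19.5 + 11×22.5 = 1270.5
n = Σf = 129
Mean = 1270.5 / 129 = 9.8488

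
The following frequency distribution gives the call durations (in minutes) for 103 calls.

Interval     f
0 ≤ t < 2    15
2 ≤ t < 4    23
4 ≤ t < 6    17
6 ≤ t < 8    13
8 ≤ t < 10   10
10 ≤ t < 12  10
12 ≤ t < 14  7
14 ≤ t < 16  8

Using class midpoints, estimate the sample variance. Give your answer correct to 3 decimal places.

18.782

Midpoints: 1, 3, 5, 7, 9, 11, 13, 15
n = 103, Σfm = 671, mean = 6.5146
Σfm² = 6287
Σf(m − x̄)² = Σfm² − (Σfm)²/n = 6287 − 671²/103 = 1915.7282
Sample variance = 1915.7282 / 102 = 18.7816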